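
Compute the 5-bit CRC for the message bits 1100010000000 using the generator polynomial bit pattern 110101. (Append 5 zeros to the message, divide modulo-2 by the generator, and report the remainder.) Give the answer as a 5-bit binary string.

11010

Append 5 zeros: 110001000000000000. Divide by 110101 (XOR where the leading bit is 1):
  pos 0: 110001 XOR 110101 = 000100
  pos 3: 100000 XOR 110101 = 010101
  pos 4: 101010 XOR 110101 = 011111
  pos 5: 111110 XOR 110101 = 001011
  pos 7: 101100 XOR 110101 = 011001
  pos 8: 110010 XOR 110101 = 000111
  pos 11: 111000 XOR 110101 = 001101
Remainder (last 5 bits) = 11010. This is the CRC / FCS.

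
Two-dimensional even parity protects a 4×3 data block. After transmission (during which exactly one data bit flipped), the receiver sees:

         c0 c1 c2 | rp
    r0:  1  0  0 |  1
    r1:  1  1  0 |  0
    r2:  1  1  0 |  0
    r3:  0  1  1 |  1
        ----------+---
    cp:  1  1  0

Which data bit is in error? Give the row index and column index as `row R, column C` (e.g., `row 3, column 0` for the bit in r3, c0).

row 3, column 2

Recompute each row's even parity and compare to rp:
  r0: data parity 1, sent rp 1 → ok
  r1: data parity 0, sent rp 0 → ok
  r2: data parity 0, sent rp 0 → ok
  r3: data parity 0, sent rp 1 → mismatch
Recompute each column's even parity and compare to cp:
  c0: data parity 1, sent cp 1 → ok
  c1: data parity 1, sent cp 1 → ok
  c2: data parity 1, sent cp 0 → mismatch
Exactly one row (r3) and one column (c2) fail → the flipped bit is at their intersection.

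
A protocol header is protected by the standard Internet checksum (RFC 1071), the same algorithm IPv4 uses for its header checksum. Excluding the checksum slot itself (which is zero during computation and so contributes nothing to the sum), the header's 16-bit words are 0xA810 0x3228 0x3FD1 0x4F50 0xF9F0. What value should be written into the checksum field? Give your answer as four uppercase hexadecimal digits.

One's-complement addition (fold any carry out of bit 15 back into bit 0):
  0xA810 + 0x3228 = 0x0DA38
  0xDA38 + 0x3FD1 = 0x11A09 → wrap carry → 0x1A0A
  0x1A0A + 0x4F50 = 0x0695A
  0x695A + 0xF9F0 = 0x1634A → wrap carry → 0x634B
One's-complement sum = 0x634B.
Checksum = ~0x634B & 0xFFFF = 0x9CB4.

9CB4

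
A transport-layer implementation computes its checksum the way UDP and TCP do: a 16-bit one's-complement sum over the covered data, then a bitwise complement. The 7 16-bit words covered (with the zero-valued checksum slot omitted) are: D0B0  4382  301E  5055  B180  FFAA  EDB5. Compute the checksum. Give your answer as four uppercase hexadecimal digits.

One's-complement addition (fold any carry out of bit 15 back into bit 0):
  0xD0B0 + 0x4382 = 0x11432 → wrap carry → 0x1433
  0x1433 + 0x301E = 0x04451
  0x4451 + 0x5055 = 0x094A6
  0x94A6 + 0xB180 = 0x14626 → wrap carry → 0x4627
  0x4627 + 0xFFAA = 0x145D1 → wrap carry → 0x45D2
  0x45D2 + 0xEDB5 = 0x13387 → wrap carry → 0x3388
One's-complement sum = 0x3388.
Checksum = ~0x3388 & 0xFFFF = 0xCC77.

CC77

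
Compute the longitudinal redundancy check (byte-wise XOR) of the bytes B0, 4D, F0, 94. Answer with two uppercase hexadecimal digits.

XOR the bytes together:
  start with 0xB0
  0xB0 ⊕ 0x4D = 0xFD
  0xFD ⊕ 0xF0 = 0x0D
  0x0D ⊕ 0x94 = 0x99

99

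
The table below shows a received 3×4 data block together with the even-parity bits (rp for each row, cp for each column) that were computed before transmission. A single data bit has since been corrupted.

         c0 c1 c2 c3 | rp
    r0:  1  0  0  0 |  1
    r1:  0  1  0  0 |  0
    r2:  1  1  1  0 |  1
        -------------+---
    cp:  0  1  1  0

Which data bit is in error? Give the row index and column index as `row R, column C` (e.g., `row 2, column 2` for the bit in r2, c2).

Recompute each row's even parity and compare to rp:
  r0: data parity 1, sent rp 1 → ok
  r1: data parity 1, sent rp 0 → mismatch
  r2: data parity 1, sent rp 1 → ok
Recompute each column's even parity and compare to cp:
  c0: data parity 0, sent cp 0 → ok
  c1: data parity 0, sent cp 1 → mismatch
  c2: data parity 1, sent cp 1 → ok
  c3: data parity 0, sent cp 0 → ok
Exactly one row (r1) and one column (c1) fail → the flipped bit is at their intersection.

row 1, column 1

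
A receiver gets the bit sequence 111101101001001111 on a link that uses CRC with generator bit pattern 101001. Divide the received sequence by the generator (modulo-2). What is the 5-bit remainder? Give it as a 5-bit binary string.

00000

Modulo-2 division of 111101101001001111 by 101001:
  pos 0: 111101 XOR 101001 = 010100
  pos 1: 101001 XOR 101001 = 000000
  pos 8: 100100 XOR 101001 = 001101
  pos 10: 110111 XOR 101001 = 011110
  pos 11: 111101 XOR 101001 = 010100
  pos 12: 101001 XOR 101001 = 000000
Remainder = 00000 (zero — the frame passes the CRC check).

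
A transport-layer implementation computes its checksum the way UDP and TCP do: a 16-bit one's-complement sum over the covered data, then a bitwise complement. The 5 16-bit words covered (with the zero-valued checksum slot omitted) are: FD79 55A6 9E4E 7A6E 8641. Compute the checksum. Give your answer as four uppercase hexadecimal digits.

One's-complement addition (fold any carry out of bit 15 back into bit 0):
  0xFD79 + 0x55A6 = 0x1531F → wrap carry → 0x5320
  0x5320 + 0x9E4E = 0x0F16E
  0xF16E + 0x7A6E = 0x16BDC → wrap carry → 0x6BDD
  0x6BDD + 0x8641 = 0x0F21E
One's-complement sum = 0xF21E.
Checksum = ~0xF21E & 0xFFFF = 0x0DE1.

0DE1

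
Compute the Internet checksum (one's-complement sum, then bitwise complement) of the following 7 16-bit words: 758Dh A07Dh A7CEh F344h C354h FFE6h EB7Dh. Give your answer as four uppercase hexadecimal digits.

A027

One's-complement addition (fold any carry out of bit 15 back into bit 0):
  0x758D + 0xA07D = 0x1160A → wrap carry → 0x160B
  0x160B + 0xA7CE = 0x0BDD9
  0xBDD9 + 0xF344 = 0x1B11D → wrap carry → 0xB11E
  0xB11E + 0xC354 = 0x17472 → wrap carry → 0x7473
  0x7473 + 0xFFE6 = 0x17459 → wrap carry → 0x745A
  0x745A + 0xEB7D = 0x15FD7 → wrap carry → 0x5FD8
One's-complement sum = 0x5FD8.
Checksum = ~0x5FD8 & 0xFFFF = 0xA027.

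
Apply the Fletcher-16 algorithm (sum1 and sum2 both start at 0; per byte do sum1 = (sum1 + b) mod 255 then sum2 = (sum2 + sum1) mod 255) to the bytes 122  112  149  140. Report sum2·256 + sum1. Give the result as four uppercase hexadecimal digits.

Running sums (mod 255):
  after byte 0 (122): sum1=122, sum2=122
  after byte 1 (112): sum1=234, sum2=101
  after byte 2 (149): sum1=128, sum2=229
  after byte 3 (140): sum1=13, sum2=242
Checksum = sum2·256 + sum1 = 242·256 + 13 = 61965 = 0xF20D.

F20D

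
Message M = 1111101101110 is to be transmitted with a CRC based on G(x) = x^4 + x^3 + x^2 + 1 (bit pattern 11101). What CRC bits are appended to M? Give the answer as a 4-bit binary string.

1010

Append 4 zeros: 11111011011100000. Divide by 11101 (XOR where the leading bit is 1):
  pos 0: 11111 XOR 11101 = 00010
  pos 3: 10011 XOR 11101 = 01110
  pos 4: 11100 XOR 11101 = 00001
  pos 8: 11110 XOR 11101 = 00011
  pos 11: 11000 XOR 11101 = 00101
Remainder (last 4 bits) = 1010. This is the CRC / FCS.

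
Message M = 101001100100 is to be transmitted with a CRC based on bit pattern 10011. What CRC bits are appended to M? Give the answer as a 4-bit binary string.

Append 4 zeros: 1010011001000000. Divide by 10011 (XOR where the leading bit is 1):
  pos 0: 10100 XOR 10011 = 00111
  pos 2: 11111 XOR 10011 = 01100
  pos 3: 11000 XOR 10011 = 01011
  pos 4: 10110 XOR 10011 = 00101
  pos 6: 10110 XOR 10011 = 00101
  pos 8: 10100 XOR 10011 = 00111
  pos 10: 11100 XOR 10011 = 01111
  pos 11: 11110 XOR 10011 = 01101
Remainder (last 4 bits) = 1101. This is the CRC / FCS.

1101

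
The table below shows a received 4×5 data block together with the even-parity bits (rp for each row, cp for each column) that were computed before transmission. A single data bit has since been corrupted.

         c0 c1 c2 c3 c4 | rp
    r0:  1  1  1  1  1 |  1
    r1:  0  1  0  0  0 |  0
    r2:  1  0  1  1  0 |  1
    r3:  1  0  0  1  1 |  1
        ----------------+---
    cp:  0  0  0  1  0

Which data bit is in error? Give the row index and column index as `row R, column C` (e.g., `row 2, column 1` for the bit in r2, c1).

row 1, column 0

Recompute each row's even parity and compare to rp:
  r0: data parity 1, sent rp 1 → ok
  r1: data parity 1, sent rp 0 → mismatch
  r2: data parity 1, sent rp 1 → ok
  r3: data parity 1, sent rp 1 → ok
Recompute each column's even parity and compare to cp:
  c0: data parity 1, sent cp 0 → mismatch
  c1: data parity 0, sent cp 0 → ok
  c2: data parity 0, sent cp 0 → ok
  c3: data parity 1, sent cp 1 → ok
  c4: data parity 0, sent cp 0 → ok
Exactly one row (r1) and one column (c0) fail → the flipped bit is at their intersection.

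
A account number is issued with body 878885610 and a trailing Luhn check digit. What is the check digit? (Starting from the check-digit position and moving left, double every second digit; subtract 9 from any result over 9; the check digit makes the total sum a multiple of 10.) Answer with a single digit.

Partial digits right→left: 0 1 6 5 8 8 8 7 8
Double every second digit counting from the check-digit position (so the 1st, 3rd, 5th, ... of the partial from the right).
  doubled (with −9 where >9): 0 3 7 7 7 → sum 24
  kept as-is: 1 5 8 7 → sum 21
Total = 24 + 21 = 45.
Check digit = (10 − (45 mod 10)) mod 10 = 5.

5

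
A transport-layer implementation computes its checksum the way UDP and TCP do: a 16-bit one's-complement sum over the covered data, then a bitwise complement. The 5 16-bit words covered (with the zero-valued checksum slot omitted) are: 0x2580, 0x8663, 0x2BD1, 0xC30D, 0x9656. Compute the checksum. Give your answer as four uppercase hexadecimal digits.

One's-complement addition (fold any carry out of bit 15 back into bit 0):
  0x2580 + 0x8663 = 0x0ABE3
  0xABE3 + 0x2BD1 = 0x0D7B4
  0xD7B4 + 0xC30D = 0x19AC1 → wrap carry → 0x9AC2
  0x9AC2 + 0x9656 = 0x13118 → wrap carry → 0x3119
One's-complement sum = 0x3119.
Checksum = ~0x3119 & 0xFFFF = 0xCEE6.

CEE6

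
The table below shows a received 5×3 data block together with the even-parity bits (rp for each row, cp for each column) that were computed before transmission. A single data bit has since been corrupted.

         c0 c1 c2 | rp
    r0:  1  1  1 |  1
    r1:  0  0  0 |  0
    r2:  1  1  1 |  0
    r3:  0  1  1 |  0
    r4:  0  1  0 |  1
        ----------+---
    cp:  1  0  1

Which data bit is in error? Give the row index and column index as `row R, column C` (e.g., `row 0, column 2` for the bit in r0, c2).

row 2, column 0

Recompute each row's even parity and compare to rp:
  r0: data parity 1, sent rp 1 → ok
  r1: data parity 0, sent rp 0 → ok
  r2: data parity 1, sent rp 0 → mismatch
  r3: data parity 0, sent rp 0 → ok
  r4: data parity 1, sent rp 1 → ok
Recompute each column's even parity and compare to cp:
  c0: data parity 0, sent cp 1 → mismatch
  c1: data parity 0, sent cp 0 → ok
  c2: data parity 1, sent cp 1 → ok
Exactly one row (r2) and one column (c0) fail → the flipped bit is at their intersection.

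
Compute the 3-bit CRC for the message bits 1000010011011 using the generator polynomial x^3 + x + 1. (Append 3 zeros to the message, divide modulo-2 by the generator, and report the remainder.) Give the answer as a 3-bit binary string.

Append 3 zeros: 1000010011011000. Divide by 1011 (XOR where the leading bit is 1):
  pos 0: 1000 XOR 1011 = 0011
  pos 2: 1101 XOR 1011 = 0110
  pos 3: 1100 XOR 1011 = 0111
  pos 4: 1110 XOR 1011 = 0101
  pos 5: 1011 XOR 1011 = 0000
  pos 9: 1011 XOR 1011 = 0000
Remainder (last 3 bits) = 000. This is the CRC / FCS.

000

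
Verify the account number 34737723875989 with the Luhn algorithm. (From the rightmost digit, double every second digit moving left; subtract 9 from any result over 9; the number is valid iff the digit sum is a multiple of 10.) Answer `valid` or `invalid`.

From the right, keep odd positions and double even positions (subtract 9 from any doubled value over 9):
  doubled (positions 2,4,...): 7 1 7 4 5 5 6 → sum 35
  kept (positions 1,3,...): 9 9 7 3 7 3 4 → sum 42
Total = 77.
77 mod 10 = 7, so the number is invalid.

invalid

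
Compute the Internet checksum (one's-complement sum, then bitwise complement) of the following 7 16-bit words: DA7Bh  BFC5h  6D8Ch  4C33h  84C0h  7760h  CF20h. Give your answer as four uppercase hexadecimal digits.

E0BC

One's-complement addition (fold any carry out of bit 15 back into bit 0):
  0xDA7B + 0xBFC5 = 0x19A40 → wrap carry → 0x9A41
  0x9A41 + 0x6D8C = 0x107CD → wrap carry → 0x07CE
  0x07CE + 0x4C33 = 0x05401
  0x5401 + 0x84C0 = 0x0D8C1
  0xD8C1 + 0x7760 = 0x15021 → wrap carry → 0x5022
  0x5022 + 0xCF20 = 0x11F42 → wrap carry → 0x1F43
One's-complement sum = 0x1F43.
Checksum = ~0x1F43 & 0xFFFF = 0xE0BC.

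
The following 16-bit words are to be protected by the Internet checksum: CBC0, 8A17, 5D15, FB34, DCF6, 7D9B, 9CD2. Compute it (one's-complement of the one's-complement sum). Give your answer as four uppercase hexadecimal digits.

5A78

One's-complement addition (fold any carry out of bit 15 back into bit 0):
  0xCBC0 + 0x8A17 = 0x155D7 → wrap carry → 0x55D8
  0x55D8 + 0x5D15 = 0x0B2ED
  0xB2ED + 0xFB34 = 0x1AE21 → wrap carry → 0xAE22
  0xAE22 + 0xDCF6 = 0x18B18 → wrap carry → 0x8B19
  0x8B19 + 0x7D9B = 0x108B4 → wrap carry → 0x08B5
  0x08B5 + 0x9CD2 = 0x0A587
One's-complement sum = 0xA587.
Checksum = ~0xA587 & 0xFFFF = 0x5A78.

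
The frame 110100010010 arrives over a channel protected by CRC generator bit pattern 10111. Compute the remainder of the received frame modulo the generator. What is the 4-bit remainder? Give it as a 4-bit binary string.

Modulo-2 division of 110100010010 by 10111:
  pos 0: 11010 XOR 10111 = 01101
  pos 1: 11010 XOR 10111 = 01101
  pos 2: 11010 XOR 10111 = 01101
  pos 3: 11011 XOR 10111 = 01100
  pos 4: 11000 XOR 10111 = 01111
  pos 5: 11110 XOR 10111 = 01001
  pos 6: 10011 XOR 10111 = 00100
Remainder = 1000 (nonzero — an error is detected).

1000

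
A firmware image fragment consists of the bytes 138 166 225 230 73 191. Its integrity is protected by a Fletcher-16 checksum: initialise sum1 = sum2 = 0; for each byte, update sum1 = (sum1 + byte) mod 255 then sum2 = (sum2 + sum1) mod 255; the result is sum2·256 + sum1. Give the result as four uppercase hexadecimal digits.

0F03

Running sums (mod 255):
  after byte 0 (138): sum1=138, sum2=138
  after byte 1 (166): sum1=49, sum2=187
  after byte 2 (225): sum1=19, sum2=206
  after byte 3 (230): sum1=249, sum2=200
  after byte 4 (73): sum1=67, sum2=12
  after byte 5 (191): sum1=3, sum2=15
Checksum = sum2·256 + sum1 = 15·256 + 3 = 3843 = 0x0F03.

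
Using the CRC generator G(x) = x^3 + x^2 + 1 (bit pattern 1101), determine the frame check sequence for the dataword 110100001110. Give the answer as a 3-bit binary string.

010

Append 3 zeros: 110100001110000. Divide by 1101 (XOR where the leading bit is 1):
  pos 0: 1101 XOR 1101 = 0000
  pos 8: 1110 XOR 1101 = 0011
  pos 10: 1100 XOR 1101 = 0001
Remainder (last 3 bits) = 010. This is the CRC / FCS.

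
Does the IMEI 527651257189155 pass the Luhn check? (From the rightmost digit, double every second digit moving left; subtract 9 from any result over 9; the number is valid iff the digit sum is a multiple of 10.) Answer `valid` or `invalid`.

invalid

From the right, keep odd positions and double even positions (subtract 9 from any doubled value over 9):
  doubled (positions 2,4,...): 1 9 2 1 2 3 4 → sum 22
  kept (positions 1,3,...): 5 1 8 7 2 5 7 5 → sum 40
Total = 62.
62 mod 10 = 2, so the number is invalid.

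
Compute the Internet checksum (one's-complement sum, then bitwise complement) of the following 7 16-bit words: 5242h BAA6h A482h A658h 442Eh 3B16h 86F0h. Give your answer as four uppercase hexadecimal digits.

One's-complement addition (fold any carry out of bit 15 back into bit 0):
  0x5242 + 0xBAA6 = 0x10CE8 → wrap carry → 0x0CE9
  0x0CE9 + 0xA482 = 0x0B16B
  0xB16B + 0xA658 = 0x157C3 → wrap carry → 0x57C4
  0x57C4 + 0x442E = 0x09BF2
  0x9BF2 + 0x3B16 = 0x0D708
  0xD708 + 0x86F0 = 0x15DF8 → wrap carry → 0x5DF9
One's-complement sum = 0x5DF9.
Checksum = ~0x5DF9 & 0xFFFF = 0xA206.

A206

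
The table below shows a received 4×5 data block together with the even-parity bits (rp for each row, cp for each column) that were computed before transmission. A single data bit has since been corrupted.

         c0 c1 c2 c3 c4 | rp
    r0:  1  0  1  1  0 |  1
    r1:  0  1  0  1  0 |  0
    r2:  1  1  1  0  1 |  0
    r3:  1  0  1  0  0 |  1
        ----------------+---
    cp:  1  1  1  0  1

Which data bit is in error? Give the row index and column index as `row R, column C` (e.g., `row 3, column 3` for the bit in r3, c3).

row 3, column 1

Recompute each row's even parity and compare to rp:
  r0: data parity 1, sent rp 1 → ok
  r1: data parity 0, sent rp 0 → ok
  r2: data parity 0, sent rp 0 → ok
  r3: data parity 0, sent rp 1 → mismatch
Recompute each column's even parity and compare to cp:
  c0: data parity 1, sent cp 1 → ok
  c1: data parity 0, sent cp 1 → mismatch
  c2: data parity 1, sent cp 1 → ok
  c3: data parity 0, sent cp 0 → ok
  c4: data parity 1, sent cp 1 → ok
Exactly one row (r3) and one column (c1) fail → the flipped bit is at their intersection.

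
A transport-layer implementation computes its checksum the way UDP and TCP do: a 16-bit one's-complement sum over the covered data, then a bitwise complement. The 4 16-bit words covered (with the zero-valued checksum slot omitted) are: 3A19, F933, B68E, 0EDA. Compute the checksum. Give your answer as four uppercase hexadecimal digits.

074A

One's-complement addition (fold any carry out of bit 15 back into bit 0):
  0x3A19 + 0xF933 = 0x1334C → wrap carry → 0x334D
  0x334D + 0xB68E = 0x0E9DB
  0xE9DB + 0x0EDA = 0x0F8B5
One's-complement sum = 0xF8B5.
Checksum = ~0xF8B5 & 0xFFFF = 0x074A.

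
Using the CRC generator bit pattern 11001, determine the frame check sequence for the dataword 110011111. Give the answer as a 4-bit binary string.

Append 4 zeros: 1100111110000. Divide by 11001 (XOR where the leading bit is 1):
  pos 0: 11001 XOR 11001 = 00000
  pos 5: 11110 XOR 11001 = 00111
  pos 7: 11100 XOR 11001 = 00101
Remainder (last 4 bits) = 1010. This is the CRC / FCS.

1010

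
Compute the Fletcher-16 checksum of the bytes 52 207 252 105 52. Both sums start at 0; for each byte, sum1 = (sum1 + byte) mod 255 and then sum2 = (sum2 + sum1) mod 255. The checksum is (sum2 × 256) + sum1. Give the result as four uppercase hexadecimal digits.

429E

Running sums (mod 255):
  after byte 0 (52): sum1=52, sum2=52
  after byte 1 (207): sum1=4, sum2=56
  after byte 2 (252): sum1=1, sum2=57
  after byte 3 (105): sum1=106, sum2=163
  after byte 4 (52): sum1=158, sum2=66
Checksum = sum2·256 + sum1 = 66·256 + 158 = 17054 = 0x429E.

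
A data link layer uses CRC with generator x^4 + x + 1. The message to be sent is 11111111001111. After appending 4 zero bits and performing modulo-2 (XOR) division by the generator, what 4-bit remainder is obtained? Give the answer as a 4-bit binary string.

Append 4 zeros: 111111110011110000. Divide by 10011 (XOR where the leading bit is 1):
  pos 0: 11111 XOR 10011 = 01100
  pos 1: 11001 XOR 10011 = 01010
  pos 2: 10101 XOR 10011 = 00110
  pos 4: 11010 XOR 10011 = 01001
  pos 5: 10010 XOR 10011 = 00001
  pos 9: 11111 XOR 10011 = 01100
  pos 10: 11000 XOR 10011 = 01011
  pos 11: 10110 XOR 10011 = 00101
  pos 13: 10100 XOR 10011 = 00111
Remainder (last 4 bits) = 0111. This is the CRC / FCS.

0111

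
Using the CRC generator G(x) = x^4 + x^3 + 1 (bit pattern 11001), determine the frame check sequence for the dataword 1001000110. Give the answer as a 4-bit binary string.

1000

Append 4 zeros: 10010001100000. Divide by 11001 (XOR where the leading bit is 1):
  pos 0: 10010 XOR 11001 = 01011
  pos 1: 10110 XOR 11001 = 01111
  pos 2: 11110 XOR 11001 = 00111
  pos 4: 11111 XOR 11001 = 00110
  pos 6: 11000 XOR 11001 = 00001
Remainder (last 4 bits) = 1000. This is the CRC / FCS.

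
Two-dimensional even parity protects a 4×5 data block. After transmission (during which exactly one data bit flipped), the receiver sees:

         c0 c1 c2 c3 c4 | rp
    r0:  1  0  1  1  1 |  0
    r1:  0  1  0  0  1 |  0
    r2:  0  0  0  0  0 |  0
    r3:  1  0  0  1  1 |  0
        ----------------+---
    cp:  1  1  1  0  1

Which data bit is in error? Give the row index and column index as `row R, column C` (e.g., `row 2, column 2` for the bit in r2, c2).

Recompute each row's even parity and compare to rp:
  r0: data parity 0, sent rp 0 → ok
  r1: data parity 0, sent rp 0 → ok
  r2: data parity 0, sent rp 0 → ok
  r3: data parity 1, sent rp 0 → mismatch
Recompute each column's even parity and compare to cp:
  c0: data parity 0, sent cp 1 → mismatch
  c1: data parity 1, sent cp 1 → ok
  c2: data parity 1, sent cp 1 → ok
  c3: data parity 0, sent cp 0 → ok
  c4: data parity 1, sent cp 1 → ok
Exactly one row (r3) and one column (c0) fail → the flipped bit is at their intersection.

row 3, column 0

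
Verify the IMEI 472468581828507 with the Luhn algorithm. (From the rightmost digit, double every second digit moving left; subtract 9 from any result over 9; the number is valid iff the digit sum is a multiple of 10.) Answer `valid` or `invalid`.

From the right, keep odd positions and double even positions (subtract 9 from any doubled value over 9):
  doubled (positions 2,4,...): 0 7 7 7 7 8 5 → sum 41
  kept (positions 1,3,...): 7 5 2 1 5 6 2 4 → sum 32
Total = 73.
73 mod 10 = 3, so the number is invalid.

invalid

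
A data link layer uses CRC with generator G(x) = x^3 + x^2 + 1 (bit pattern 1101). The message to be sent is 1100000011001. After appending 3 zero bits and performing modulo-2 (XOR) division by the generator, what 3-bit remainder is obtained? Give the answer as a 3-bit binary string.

001

Append 3 zeros: 1100000011001000. Divide by 1101 (XOR where the leading bit is 1):
  pos 0: 1100 XOR 1101 = 0001
  pos 3: 1000 XOR 1101 = 0101
  pos 4: 1010 XOR 1101 = 0111
  pos 5: 1111 XOR 1101 = 0010
  pos 7: 1010 XOR 1101 = 0111
  pos 8: 1110 XOR 1101 = 0011
  pos 10: 1110 XOR 1101 = 0011
  pos 12: 1100 XOR 1101 = 0001
Remainder (last 3 bits) = 001. This is the CRC / FCS.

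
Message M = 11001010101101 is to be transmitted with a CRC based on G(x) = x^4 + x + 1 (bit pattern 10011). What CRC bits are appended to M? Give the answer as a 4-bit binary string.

1011

Append 4 zeros: 110010101011010000. Divide by 10011 (XOR where the leading bit is 1):
  pos 0: 11001 XOR 10011 = 01010
  pos 1: 10100 XOR 10011 = 00111
  pos 3: 11110 XOR 10011 = 01101
  pos 4: 11011 XOR 10011 = 01000
  pos 5: 10000 XOR 10011 = 00011
  pos 8: 11110 XOR 10011 = 01101
  pos 9: 11011 XOR 10011 = 01000
  pos 10: 10000 XOR 10011 = 00011
  pos 13: 11000 XOR 10011 = 01011
Remainder (last 4 bits) = 1011. This is the CRC / FCS.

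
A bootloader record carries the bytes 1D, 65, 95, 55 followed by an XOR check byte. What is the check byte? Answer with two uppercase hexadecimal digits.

XOR the bytes together:
  start with 0x1D
  0x1D ⊕ 0x65 = 0x78
  0x78 ⊕ 0x95 = 0xED
  0xED ⊕ 0x55 = 0xB8

B8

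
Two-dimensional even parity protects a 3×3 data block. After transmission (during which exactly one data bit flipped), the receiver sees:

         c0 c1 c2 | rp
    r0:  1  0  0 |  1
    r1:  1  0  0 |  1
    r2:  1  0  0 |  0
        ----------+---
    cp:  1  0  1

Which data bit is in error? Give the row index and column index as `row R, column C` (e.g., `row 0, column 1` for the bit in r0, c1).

row 2, column 2

Recompute each row's even parity and compare to rp:
  r0: data parity 1, sent rp 1 → ok
  r1: data parity 1, sent rp 1 → ok
  r2: data parity 1, sent rp 0 → mismatch
Recompute each column's even parity and compare to cp:
  c0: data parity 1, sent cp 1 → ok
  c1: data parity 0, sent cp 0 → ok
  c2: data parity 0, sent cp 1 → mismatch
Exactly one row (r2) and one column (c2) fail → the flipped bit is at their intersection.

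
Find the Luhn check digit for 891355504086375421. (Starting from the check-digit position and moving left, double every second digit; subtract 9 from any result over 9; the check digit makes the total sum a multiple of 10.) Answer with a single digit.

Partial digits right→left: 1 2 4 5 7 3 6 8 0 4 0 5 5 5 3 1 9 8
Double every second digit counting from the check-digit position (so the 1st, 3rd, 5th, ... of the partial from the right).
  doubled (with −9 where >9): 2 8 5 3 0 0 1 6 9 → sum 34
  kept as-is: 2 5 3 8 4 5 5 1 8 → sum 41
Total = 34 + 41 = 75.
Check digit = (10 − (75 mod 10)) mod 10 = 5.

5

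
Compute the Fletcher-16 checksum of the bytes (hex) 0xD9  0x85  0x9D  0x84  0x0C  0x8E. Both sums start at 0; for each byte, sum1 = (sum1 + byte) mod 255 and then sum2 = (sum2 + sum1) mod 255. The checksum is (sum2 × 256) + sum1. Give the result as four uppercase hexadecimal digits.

611C

Running sums (mod 255):
  after byte 0 (0xD9): sum1=217, sum2=217
  after byte 1 (0x85): sum1=95, sum2=57
  after byte 2 (0x9D): sum1=252, sum2=54
  after byte 3 (0x84): sum1=129, sum2=183
  after byte 4 (0x0C): sum1=141, sum2=69
  after byte 5 (0x8E): sum1=28, sum2=97
Checksum = sum2·256 + sum1 = 97·256 + 28 = 24860 = 0x611C.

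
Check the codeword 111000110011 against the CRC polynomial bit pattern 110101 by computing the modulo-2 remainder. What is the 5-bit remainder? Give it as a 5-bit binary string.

10110

Modulo-2 division of 111000110011 by 110101:
  pos 0: 111000 XOR 110101 = 001101
  pos 2: 110111 XOR 110101 = 000010
  pos 6: 100011 XOR 110101 = 010110
Remainder = 10110 (nonzero — an error is detected).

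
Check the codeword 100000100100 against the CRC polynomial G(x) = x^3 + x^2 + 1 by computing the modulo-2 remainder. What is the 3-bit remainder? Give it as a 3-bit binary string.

Modulo-2 division of 100000100100 by 1101:
  pos 0: 1000 XOR 1101 = 0101
  pos 1: 1010 XOR 1101 = 0111
  pos 2: 1110 XOR 1101 = 0011
  pos 4: 1110 XOR 1101 = 0011
  pos 6: 1101 XOR 1101 = 0000
Remainder = 000 (zero — the frame passes the CRC check).

000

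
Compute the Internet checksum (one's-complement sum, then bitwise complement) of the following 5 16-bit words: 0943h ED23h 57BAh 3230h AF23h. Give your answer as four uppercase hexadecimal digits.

One's-complement addition (fold any carry out of bit 15 back into bit 0):
  0x0943 + 0xED23 = 0x0F666
  0xF666 + 0x57BA = 0x14E20 → wrap carry → 0x4E21
  0x4E21 + 0x3230 = 0x08051
  0x8051 + 0xAF23 = 0x12F74 → wrap carry → 0x2F75
One's-complement sum = 0x2F75.
Checksum = ~0x2F75 & 0xFFFF = 0xD08A.

D08A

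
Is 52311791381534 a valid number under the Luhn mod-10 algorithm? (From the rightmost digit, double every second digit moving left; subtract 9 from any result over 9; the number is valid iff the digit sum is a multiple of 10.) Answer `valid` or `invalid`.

From the right, keep odd positions and double even positions (subtract 9 from any doubled value over 9):
  doubled (positions 2,4,...): 6 2 6 9 2 6 1 → sum 32
  kept (positions 1,3,...): 4 5 8 1 7 1 2 → sum 28
Total = 60.
60 mod 10 = 0, so the number is valid.

valid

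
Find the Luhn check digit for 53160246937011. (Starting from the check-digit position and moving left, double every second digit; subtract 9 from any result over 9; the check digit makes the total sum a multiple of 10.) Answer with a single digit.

Partial digits right→left: 1 1 0 7 3 9 6 4 2 0 6 1 3 5
Double every second digit counting from the check-digit position (so the 1st, 3rd, 5th, ... of the partial from the right).
  doubled (with −9 where >9): 2 0 6 3 4 3 6 → sum 24
  kept as-is: 1 7 9 4 0 1 5 → sum 27
Total = 24 + 27 = 51.
Check digit = (10 − (51 mod 10)) mod 10 = 9.

9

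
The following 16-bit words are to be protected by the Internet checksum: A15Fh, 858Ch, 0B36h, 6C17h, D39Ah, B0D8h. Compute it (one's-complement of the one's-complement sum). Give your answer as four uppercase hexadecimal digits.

DD52

One's-complement addition (fold any carry out of bit 15 back into bit 0):
  0xA15F + 0x858C = 0x126EB → wrap carry → 0x26EC
  0x26EC + 0x0B36 = 0x03222
  0x3222 + 0x6C17 = 0x09E39
  0x9E39 + 0xD39A = 0x171D3 → wrap carry → 0x71D4
  0x71D4 + 0xB0D8 = 0x122AC → wrap carry → 0x22AD
One's-complement sum = 0x22AD.
Checksum = ~0x22AD & 0xFFFF = 0xDD52.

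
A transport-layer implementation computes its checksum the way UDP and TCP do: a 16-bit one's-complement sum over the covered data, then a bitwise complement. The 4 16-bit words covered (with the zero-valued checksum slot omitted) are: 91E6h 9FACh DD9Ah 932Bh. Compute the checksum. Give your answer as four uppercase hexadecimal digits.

5DA6

One's-complement addition (fold any carry out of bit 15 back into bit 0):
  0x91E6 + 0x9FAC = 0x13192 → wrap carry → 0x3193
  0x3193 + 0xDD9A = 0x10F2D → wrap carry → 0x0F2E
  0x0F2E + 0x932B = 0x0A259
One's-complement sum = 0xA259.
Checksum = ~0xA259 & 0xFFFF = 0x5DA6.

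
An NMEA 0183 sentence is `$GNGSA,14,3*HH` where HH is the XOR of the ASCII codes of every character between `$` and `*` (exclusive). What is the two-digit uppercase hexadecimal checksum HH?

6A

XOR the ASCII codes of the payload characters:
  'G' = 0x47 → acc = 0x47
  'N' = 0x4E → acc = 0x09
  'G' = 0x47 → acc = 0x4E
  'S' = 0x53 → acc = 0x1D
  'A' = 0x41 → acc = 0x5C
  ',' = 0x2C → acc = 0x70
  '1' = 0x31 → acc = 0x41
  '4' = 0x34 → acc = 0x75
  ',' = 0x2C → acc = 0x59
  '3' = 0x33 → acc = 0x6A
Checksum = 0x6A.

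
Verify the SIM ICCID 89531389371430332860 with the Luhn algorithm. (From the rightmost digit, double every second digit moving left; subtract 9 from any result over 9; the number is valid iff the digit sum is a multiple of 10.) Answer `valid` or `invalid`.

From the right, keep odd positions and double even positions (subtract 9 from any doubled value over 9):
  doubled (positions 2,4,...): 3 4 6 6 2 6 7 2 1 7 → sum 44
  kept (positions 1,3,...): 0 8 3 0 4 7 9 3 3 9 → sum 46
Total = 90.
90 mod 10 = 0, so the number is valid.

valid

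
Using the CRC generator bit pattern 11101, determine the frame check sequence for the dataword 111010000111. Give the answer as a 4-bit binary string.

0100

Append 4 zeros: 1110100001110000. Divide by 11101 (XOR where the leading bit is 1):
  pos 0: 11101 XOR 11101 = 00000
  pos 9: 11100 XOR 11101 = 00001
Remainder (last 4 bits) = 0100. This is the CRC / FCS.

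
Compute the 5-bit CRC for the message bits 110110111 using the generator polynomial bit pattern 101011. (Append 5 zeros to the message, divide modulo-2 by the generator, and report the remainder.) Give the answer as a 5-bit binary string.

10000

Append 5 zeros: 11011011100000. Divide by 101011 (XOR where the leading bit is 1):
  pos 0: 110110 XOR 101011 = 011101
  pos 1: 111011 XOR 101011 = 010000
  pos 2: 100001 XOR 101011 = 001010
  pos 4: 101010 XOR 101011 = 000001
Remainder (last 5 bits) = 10000. This is the CRC / FCS.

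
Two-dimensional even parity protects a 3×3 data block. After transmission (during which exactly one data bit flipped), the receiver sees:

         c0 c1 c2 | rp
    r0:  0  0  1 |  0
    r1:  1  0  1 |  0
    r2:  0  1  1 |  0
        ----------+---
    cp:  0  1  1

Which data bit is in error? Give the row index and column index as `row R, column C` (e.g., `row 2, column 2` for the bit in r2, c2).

Recompute each row's even parity and compare to rp:
  r0: data parity 1, sent rp 0 → mismatch
  r1: data parity 0, sent rp 0 → ok
  r2: data parity 0, sent rp 0 → ok
Recompute each column's even parity and compare to cp:
  c0: data parity 1, sent cp 0 → mismatch
  c1: data parity 1, sent cp 1 → ok
  c2: data parity 1, sent cp 1 → ok
Exactly one row (r0) and one column (c0) fail → the flipped bit is at their intersection.

row 0, column 0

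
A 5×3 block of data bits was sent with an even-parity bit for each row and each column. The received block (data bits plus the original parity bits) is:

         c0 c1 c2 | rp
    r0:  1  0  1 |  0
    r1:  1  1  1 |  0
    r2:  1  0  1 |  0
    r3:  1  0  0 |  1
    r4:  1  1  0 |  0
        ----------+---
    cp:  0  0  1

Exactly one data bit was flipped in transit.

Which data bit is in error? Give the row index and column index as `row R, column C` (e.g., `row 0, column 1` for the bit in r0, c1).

row 1, column 0

Recompute each row's even parity and compare to rp:
  r0: data parity 0, sent rp 0 → ok
  r1: data parity 1, sent rp 0 → mismatch
  r2: data parity 0, sent rp 0 → ok
  r3: data parity 1, sent rp 1 → ok
  r4: data parity 0, sent rp 0 → ok
Recompute each column's even parity and compare to cp:
  c0: data parity 1, sent cp 0 → mismatch
  c1: data parity 0, sent cp 0 → ok
  c2: data parity 1, sent cp 1 → ok
Exactly one row (r1) and one column (c0) fail → the flipped bit is at their intersection.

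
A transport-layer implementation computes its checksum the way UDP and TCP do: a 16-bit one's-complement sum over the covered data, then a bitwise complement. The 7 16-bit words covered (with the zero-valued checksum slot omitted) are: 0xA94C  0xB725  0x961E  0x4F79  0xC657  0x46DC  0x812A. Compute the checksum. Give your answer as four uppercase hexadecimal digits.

One's-complement addition (fold any carry out of bit 15 back into bit 0):
  0xA94C + 0xB725 = 0x16071 → wrap carry → 0x6072
  0x6072 + 0x961E = 0x0F690
  0xF690 + 0x4F79 = 0x14609 → wrap carry → 0x460A
  0x460A + 0xC657 = 0x10C61 → wrap carry → 0x0C62
  0x0C62 + 0x46DC = 0x0533E
  0x533E + 0x812A = 0x0D468
One's-complement sum = 0xD468.
Checksum = ~0xD468 & 0xFFFF = 0x2B97.

2B97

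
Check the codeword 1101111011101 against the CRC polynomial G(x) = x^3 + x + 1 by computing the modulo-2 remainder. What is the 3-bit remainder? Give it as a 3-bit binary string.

011

Modulo-2 division of 1101111011101 by 1011:
  pos 0: 1101 XOR 1011 = 0110
  pos 1: 1101 XOR 1011 = 0110
  pos 2: 1101 XOR 1011 = 0110
  pos 3: 1101 XOR 1011 = 0110
  pos 4: 1100 XOR 1011 = 0111
  pos 5: 1111 XOR 1011 = 0100
  pos 6: 1001 XOR 1011 = 0010
  pos 8: 1010 XOR 1011 = 0001
Remainder = 011 (nonzero — an error is detected).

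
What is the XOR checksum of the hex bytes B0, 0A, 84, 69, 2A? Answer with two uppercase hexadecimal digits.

XOR the bytes together:
  start with 0xB0
  0xB0 ⊕ 0x0A = 0xBA
  0xBA ⊕ 0x84 = 0x3E
  0x3E ⊕ 0x69 = 0x57
  0x57 ⊕ 0x2A = 0x7D

7D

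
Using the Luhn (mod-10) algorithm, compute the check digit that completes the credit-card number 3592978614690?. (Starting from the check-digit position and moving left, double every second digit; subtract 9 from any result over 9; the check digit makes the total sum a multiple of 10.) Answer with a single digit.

Partial digits right→left: 0 9 6 4 1 6 8 7 9 2 9 5 3
Double every second digit counting from the check-digit position (so the 1st, 3rd, 5th, ... of the partial from the right).
  doubled (with −9 where >9): 0 3 2 7 9 9 6 → sum 36
  kept as-is: 9 4 6 7 2 5 → sum 33
Total = 36 + 33 = 69.
Check digit = (10 − (69 mod 10)) mod 10 = 1.

1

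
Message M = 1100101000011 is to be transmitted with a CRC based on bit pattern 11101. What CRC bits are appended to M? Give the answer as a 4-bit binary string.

Append 4 zeros: 11001010000110000. Divide by 11101 (XOR where the leading bit is 1):
  pos 0: 11001 XOR 11101 = 00100
  pos 2: 10001 XOR 11101 = 01100
  pos 3: 11000 XOR 11101 = 00101
  pos 5: 10100 XOR 11101 = 01001
  pos 6: 10010 XOR 11101 = 01111
  pos 7: 11111 XOR 11101 = 00010
  pos 10: 10100 XOR 11101 = 01001
  pos 11: 10010 XOR 11101 = 01111
  pos 12: 11110 XOR 11101 = 00011
Remainder (last 4 bits) = 0011. This is the CRC / FCS.

0011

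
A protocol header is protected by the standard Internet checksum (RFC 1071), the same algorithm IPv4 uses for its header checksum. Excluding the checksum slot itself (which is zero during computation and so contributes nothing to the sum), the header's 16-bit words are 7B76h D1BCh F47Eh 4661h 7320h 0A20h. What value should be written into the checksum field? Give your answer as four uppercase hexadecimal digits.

FAAB

One's-complement addition (fold any carry out of bit 15 back into bit 0):
  0x7B76 + 0xD1BC = 0x14D32 → wrap carry → 0x4D33
  0x4D33 + 0xF47E = 0x141B1 → wrap carry → 0x41B2
  0x41B2 + 0x4661 = 0x08813
  0x8813 + 0x7320 = 0x0FB33
  0xFB33 + 0x0A20 = 0x10553 → wrap carry → 0x0554
One's-complement sum = 0x0554.
Checksum = ~0x0554 & 0xFFFF = 0xFAAB.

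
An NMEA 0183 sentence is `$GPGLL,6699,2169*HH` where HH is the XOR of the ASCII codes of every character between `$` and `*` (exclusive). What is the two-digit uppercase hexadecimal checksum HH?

XOR the ASCII codes of the payload characters:
  'G' = 0x47 → acc = 0x47
  'P' = 0x50 → acc = 0x17
  'G' = 0x47 → acc = 0x50
  'L' = 0x4C → acc = 0x1C
  'L' = 0x4C → acc = 0x50
  ',' = 0x2C → acc = 0x7C
  '6' = 0x36 → acc = 0x4A
  '6' = 0x36 → acc = 0x7C
  '9' = 0x39 → acc = 0x45
  '9' = 0x39 → acc = 0x7C
  ',' = 0x2C → acc = 0x50
  '2' = 0x32 → acc = 0x62
  '1' = 0x31 → acc = 0x53
  '6' = 0x36 → acc = 0x65
  '9' = 0x39 → acc = 0x5C
Checksum = 0x5C.

5C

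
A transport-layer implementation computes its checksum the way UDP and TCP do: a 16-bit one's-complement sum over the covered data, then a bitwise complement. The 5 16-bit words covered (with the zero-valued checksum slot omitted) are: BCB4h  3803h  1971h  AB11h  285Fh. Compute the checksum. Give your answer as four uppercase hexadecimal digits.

1E66

One's-complement addition (fold any carry out of bit 15 back into bit 0):
  0xBCB4 + 0x3803 = 0x0F4B7
  0xF4B7 + 0x1971 = 0x10E28 → wrap carry → 0x0E29
  0x0E29 + 0xAB11 = 0x0B93A
  0xB93A + 0x285F = 0x0E199
One's-complement sum = 0xE199.
Checksum = ~0xE199 & 0xFFFF = 0x1E66.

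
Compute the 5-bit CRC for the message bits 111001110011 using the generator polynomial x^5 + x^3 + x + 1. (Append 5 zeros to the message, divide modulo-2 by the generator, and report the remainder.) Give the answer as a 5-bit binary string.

01001

Append 5 zeros: 11100111001100000. Divide by 101011 (XOR where the leading bit is 1):
  pos 0: 111001 XOR 101011 = 010010
  pos 1: 100101 XOR 101011 = 001110
  pos 3: 111010 XOR 101011 = 010001
  pos 4: 100010 XOR 101011 = 001001
  pos 6: 100111 XOR 101011 = 001100
  pos 8: 110000 XOR 101011 = 011011
  pos 9: 110110 XOR 101011 = 011101
  pos 10: 111010 XOR 101011 = 010001
  pos 11: 100010 XOR 101011 = 001001
Remainder (last 5 bits) = 01001. This is the CRC / FCS.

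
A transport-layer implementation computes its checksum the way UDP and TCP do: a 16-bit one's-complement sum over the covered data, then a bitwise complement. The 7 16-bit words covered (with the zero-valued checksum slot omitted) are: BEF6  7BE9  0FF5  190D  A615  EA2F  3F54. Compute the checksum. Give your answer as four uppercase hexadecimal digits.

One's-complement addition (fold any carry out of bit 15 back into bit 0):
  0xBEF6 + 0x7BE9 = 0x13ADF → wrap carry → 0x3AE0
  0x3AE0 + 0x0FF5 = 0x04AD5
  0x4AD5 + 0x190D = 0x063E2
  0x63E2 + 0xA615 = 0x109F7 → wrap carry → 0x09F8
  0x09F8 + 0xEA2F = 0x0F427
  0xF427 + 0x3F54 = 0x1337B → wrap carry → 0x337C
One's-complement sum = 0x337C.
Checksum = ~0x337C & 0xFFFF = 0xCC83.

CC83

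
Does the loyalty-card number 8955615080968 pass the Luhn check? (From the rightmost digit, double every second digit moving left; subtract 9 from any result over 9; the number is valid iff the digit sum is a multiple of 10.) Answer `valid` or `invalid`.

invalid

From the right, keep odd positions and double even positions (subtract 9 from any doubled value over 9):
  doubled (positions 2,4,...): 3 0 0 2 1 9 → sum 15
  kept (positions 1,3,...): 8 9 8 5 6 5 8 → sum 49
Total = 64.
64 mod 10 = 4, so the number is invalid.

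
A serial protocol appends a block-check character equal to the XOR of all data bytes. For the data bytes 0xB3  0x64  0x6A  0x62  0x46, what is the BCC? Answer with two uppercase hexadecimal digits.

99

XOR the bytes together:
  start with 0xB3
  0xB3 ⊕ 0x64 = 0xD7
  0xD7 ⊕ 0x6A = 0xBD
  0xBD ⊕ 0x62 = 0xDF
  0xDF ⊕ 0x46 = 0x99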